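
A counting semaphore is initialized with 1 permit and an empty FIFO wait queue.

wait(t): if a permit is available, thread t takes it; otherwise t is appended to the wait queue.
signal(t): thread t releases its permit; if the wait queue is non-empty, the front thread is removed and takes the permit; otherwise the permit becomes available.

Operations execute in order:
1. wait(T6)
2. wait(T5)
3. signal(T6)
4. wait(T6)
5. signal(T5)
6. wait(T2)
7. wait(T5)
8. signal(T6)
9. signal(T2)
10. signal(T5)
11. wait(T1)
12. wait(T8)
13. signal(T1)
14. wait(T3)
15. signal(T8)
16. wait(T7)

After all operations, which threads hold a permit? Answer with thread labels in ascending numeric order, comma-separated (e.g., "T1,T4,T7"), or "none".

Answer: T3

Derivation:
Step 1: wait(T6) -> count=0 queue=[] holders={T6}
Step 2: wait(T5) -> count=0 queue=[T5] holders={T6}
Step 3: signal(T6) -> count=0 queue=[] holders={T5}
Step 4: wait(T6) -> count=0 queue=[T6] holders={T5}
Step 5: signal(T5) -> count=0 queue=[] holders={T6}
Step 6: wait(T2) -> count=0 queue=[T2] holders={T6}
Step 7: wait(T5) -> count=0 queue=[T2,T5] holders={T6}
Step 8: signal(T6) -> count=0 queue=[T5] holders={T2}
Step 9: signal(T2) -> count=0 queue=[] holders={T5}
Step 10: signal(T5) -> count=1 queue=[] holders={none}
Step 11: wait(T1) -> count=0 queue=[] holders={T1}
Step 12: wait(T8) -> count=0 queue=[T8] holders={T1}
Step 13: signal(T1) -> count=0 queue=[] holders={T8}
Step 14: wait(T3) -> count=0 queue=[T3] holders={T8}
Step 15: signal(T8) -> count=0 queue=[] holders={T3}
Step 16: wait(T7) -> count=0 queue=[T7] holders={T3}
Final holders: T3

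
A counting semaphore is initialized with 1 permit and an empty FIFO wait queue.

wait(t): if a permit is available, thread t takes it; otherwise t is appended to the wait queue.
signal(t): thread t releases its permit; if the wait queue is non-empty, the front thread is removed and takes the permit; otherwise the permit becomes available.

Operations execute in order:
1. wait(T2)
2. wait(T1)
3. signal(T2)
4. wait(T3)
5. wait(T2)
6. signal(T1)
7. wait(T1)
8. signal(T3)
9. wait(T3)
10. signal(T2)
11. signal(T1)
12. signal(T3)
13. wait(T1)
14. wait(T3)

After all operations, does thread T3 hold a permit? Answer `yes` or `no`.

Answer: no

Derivation:
Step 1: wait(T2) -> count=0 queue=[] holders={T2}
Step 2: wait(T1) -> count=0 queue=[T1] holders={T2}
Step 3: signal(T2) -> count=0 queue=[] holders={T1}
Step 4: wait(T3) -> count=0 queue=[T3] holders={T1}
Step 5: wait(T2) -> count=0 queue=[T3,T2] holders={T1}
Step 6: signal(T1) -> count=0 queue=[T2] holders={T3}
Step 7: wait(T1) -> count=0 queue=[T2,T1] holders={T3}
Step 8: signal(T3) -> count=0 queue=[T1] holders={T2}
Step 9: wait(T3) -> count=0 queue=[T1,T3] holders={T2}
Step 10: signal(T2) -> count=0 queue=[T3] holders={T1}
Step 11: signal(T1) -> count=0 queue=[] holders={T3}
Step 12: signal(T3) -> count=1 queue=[] holders={none}
Step 13: wait(T1) -> count=0 queue=[] holders={T1}
Step 14: wait(T3) -> count=0 queue=[T3] holders={T1}
Final holders: {T1} -> T3 not in holders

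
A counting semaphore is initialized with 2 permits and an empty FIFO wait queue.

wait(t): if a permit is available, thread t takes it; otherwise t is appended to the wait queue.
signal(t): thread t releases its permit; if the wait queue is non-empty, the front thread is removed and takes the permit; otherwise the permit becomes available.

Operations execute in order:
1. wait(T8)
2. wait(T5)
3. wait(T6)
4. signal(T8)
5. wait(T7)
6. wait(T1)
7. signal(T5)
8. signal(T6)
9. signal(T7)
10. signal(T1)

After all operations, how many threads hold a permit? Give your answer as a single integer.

Answer: 0

Derivation:
Step 1: wait(T8) -> count=1 queue=[] holders={T8}
Step 2: wait(T5) -> count=0 queue=[] holders={T5,T8}
Step 3: wait(T6) -> count=0 queue=[T6] holders={T5,T8}
Step 4: signal(T8) -> count=0 queue=[] holders={T5,T6}
Step 5: wait(T7) -> count=0 queue=[T7] holders={T5,T6}
Step 6: wait(T1) -> count=0 queue=[T7,T1] holders={T5,T6}
Step 7: signal(T5) -> count=0 queue=[T1] holders={T6,T7}
Step 8: signal(T6) -> count=0 queue=[] holders={T1,T7}
Step 9: signal(T7) -> count=1 queue=[] holders={T1}
Step 10: signal(T1) -> count=2 queue=[] holders={none}
Final holders: {none} -> 0 thread(s)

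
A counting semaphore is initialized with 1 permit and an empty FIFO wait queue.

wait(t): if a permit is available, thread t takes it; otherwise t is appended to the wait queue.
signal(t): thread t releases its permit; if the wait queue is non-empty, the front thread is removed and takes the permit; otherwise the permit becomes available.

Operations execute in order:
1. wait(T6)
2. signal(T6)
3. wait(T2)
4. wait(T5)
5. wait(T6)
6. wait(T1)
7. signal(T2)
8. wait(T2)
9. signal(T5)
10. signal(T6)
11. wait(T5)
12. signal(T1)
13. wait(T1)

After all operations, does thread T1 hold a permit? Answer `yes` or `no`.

Answer: no

Derivation:
Step 1: wait(T6) -> count=0 queue=[] holders={T6}
Step 2: signal(T6) -> count=1 queue=[] holders={none}
Step 3: wait(T2) -> count=0 queue=[] holders={T2}
Step 4: wait(T5) -> count=0 queue=[T5] holders={T2}
Step 5: wait(T6) -> count=0 queue=[T5,T6] holders={T2}
Step 6: wait(T1) -> count=0 queue=[T5,T6,T1] holders={T2}
Step 7: signal(T2) -> count=0 queue=[T6,T1] holders={T5}
Step 8: wait(T2) -> count=0 queue=[T6,T1,T2] holders={T5}
Step 9: signal(T5) -> count=0 queue=[T1,T2] holders={T6}
Step 10: signal(T6) -> count=0 queue=[T2] holders={T1}
Step 11: wait(T5) -> count=0 queue=[T2,T5] holders={T1}
Step 12: signal(T1) -> count=0 queue=[T5] holders={T2}
Step 13: wait(T1) -> count=0 queue=[T5,T1] holders={T2}
Final holders: {T2} -> T1 not in holders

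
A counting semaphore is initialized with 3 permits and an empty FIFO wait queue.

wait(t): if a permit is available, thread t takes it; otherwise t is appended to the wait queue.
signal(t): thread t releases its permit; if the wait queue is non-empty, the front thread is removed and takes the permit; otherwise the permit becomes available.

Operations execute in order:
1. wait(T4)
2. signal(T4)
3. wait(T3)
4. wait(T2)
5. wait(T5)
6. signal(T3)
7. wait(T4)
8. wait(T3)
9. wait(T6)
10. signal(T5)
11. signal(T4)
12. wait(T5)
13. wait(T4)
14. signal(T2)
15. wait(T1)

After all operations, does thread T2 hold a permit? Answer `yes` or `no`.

Answer: no

Derivation:
Step 1: wait(T4) -> count=2 queue=[] holders={T4}
Step 2: signal(T4) -> count=3 queue=[] holders={none}
Step 3: wait(T3) -> count=2 queue=[] holders={T3}
Step 4: wait(T2) -> count=1 queue=[] holders={T2,T3}
Step 5: wait(T5) -> count=0 queue=[] holders={T2,T3,T5}
Step 6: signal(T3) -> count=1 queue=[] holders={T2,T5}
Step 7: wait(T4) -> count=0 queue=[] holders={T2,T4,T5}
Step 8: wait(T3) -> count=0 queue=[T3] holders={T2,T4,T5}
Step 9: wait(T6) -> count=0 queue=[T3,T6] holders={T2,T4,T5}
Step 10: signal(T5) -> count=0 queue=[T6] holders={T2,T3,T4}
Step 11: signal(T4) -> count=0 queue=[] holders={T2,T3,T6}
Step 12: wait(T5) -> count=0 queue=[T5] holders={T2,T3,T6}
Step 13: wait(T4) -> count=0 queue=[T5,T4] holders={T2,T3,T6}
Step 14: signal(T2) -> count=0 queue=[T4] holders={T3,T5,T6}
Step 15: wait(T1) -> count=0 queue=[T4,T1] holders={T3,T5,T6}
Final holders: {T3,T5,T6} -> T2 not in holders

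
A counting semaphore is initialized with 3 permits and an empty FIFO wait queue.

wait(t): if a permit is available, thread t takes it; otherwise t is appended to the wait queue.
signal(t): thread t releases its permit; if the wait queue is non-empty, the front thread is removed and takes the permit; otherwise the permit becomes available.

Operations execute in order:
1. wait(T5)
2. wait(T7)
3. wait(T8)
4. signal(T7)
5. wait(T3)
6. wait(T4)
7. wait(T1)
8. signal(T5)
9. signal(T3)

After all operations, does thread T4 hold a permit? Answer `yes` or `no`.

Answer: yes

Derivation:
Step 1: wait(T5) -> count=2 queue=[] holders={T5}
Step 2: wait(T7) -> count=1 queue=[] holders={T5,T7}
Step 3: wait(T8) -> count=0 queue=[] holders={T5,T7,T8}
Step 4: signal(T7) -> count=1 queue=[] holders={T5,T8}
Step 5: wait(T3) -> count=0 queue=[] holders={T3,T5,T8}
Step 6: wait(T4) -> count=0 queue=[T4] holders={T3,T5,T8}
Step 7: wait(T1) -> count=0 queue=[T4,T1] holders={T3,T5,T8}
Step 8: signal(T5) -> count=0 queue=[T1] holders={T3,T4,T8}
Step 9: signal(T3) -> count=0 queue=[] holders={T1,T4,T8}
Final holders: {T1,T4,T8} -> T4 in holders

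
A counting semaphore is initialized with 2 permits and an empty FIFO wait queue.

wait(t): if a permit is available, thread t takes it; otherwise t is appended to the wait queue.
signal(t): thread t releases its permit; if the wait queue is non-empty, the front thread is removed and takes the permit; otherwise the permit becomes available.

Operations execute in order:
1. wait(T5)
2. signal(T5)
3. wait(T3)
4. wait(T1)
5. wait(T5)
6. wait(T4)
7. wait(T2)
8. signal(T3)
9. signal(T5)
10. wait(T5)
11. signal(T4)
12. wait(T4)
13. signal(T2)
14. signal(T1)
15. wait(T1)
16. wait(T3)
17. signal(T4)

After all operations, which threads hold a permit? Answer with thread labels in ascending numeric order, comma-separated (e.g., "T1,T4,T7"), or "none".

Step 1: wait(T5) -> count=1 queue=[] holders={T5}
Step 2: signal(T5) -> count=2 queue=[] holders={none}
Step 3: wait(T3) -> count=1 queue=[] holders={T3}
Step 4: wait(T1) -> count=0 queue=[] holders={T1,T3}
Step 5: wait(T5) -> count=0 queue=[T5] holders={T1,T3}
Step 6: wait(T4) -> count=0 queue=[T5,T4] holders={T1,T3}
Step 7: wait(T2) -> count=0 queue=[T5,T4,T2] holders={T1,T3}
Step 8: signal(T3) -> count=0 queue=[T4,T2] holders={T1,T5}
Step 9: signal(T5) -> count=0 queue=[T2] holders={T1,T4}
Step 10: wait(T5) -> count=0 queue=[T2,T5] holders={T1,T4}
Step 11: signal(T4) -> count=0 queue=[T5] holders={T1,T2}
Step 12: wait(T4) -> count=0 queue=[T5,T4] holders={T1,T2}
Step 13: signal(T2) -> count=0 queue=[T4] holders={T1,T5}
Step 14: signal(T1) -> count=0 queue=[] holders={T4,T5}
Step 15: wait(T1) -> count=0 queue=[T1] holders={T4,T5}
Step 16: wait(T3) -> count=0 queue=[T1,T3] holders={T4,T5}
Step 17: signal(T4) -> count=0 queue=[T3] holders={T1,T5}
Final holders: T1,T5

Answer: T1,T5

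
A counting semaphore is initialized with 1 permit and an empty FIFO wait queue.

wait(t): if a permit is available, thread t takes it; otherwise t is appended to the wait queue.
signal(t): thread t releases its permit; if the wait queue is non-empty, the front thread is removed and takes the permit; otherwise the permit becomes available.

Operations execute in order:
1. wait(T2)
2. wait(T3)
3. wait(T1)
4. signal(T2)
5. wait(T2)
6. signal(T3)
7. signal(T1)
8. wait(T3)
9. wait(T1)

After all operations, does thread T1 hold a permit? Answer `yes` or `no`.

Step 1: wait(T2) -> count=0 queue=[] holders={T2}
Step 2: wait(T3) -> count=0 queue=[T3] holders={T2}
Step 3: wait(T1) -> count=0 queue=[T3,T1] holders={T2}
Step 4: signal(T2) -> count=0 queue=[T1] holders={T3}
Step 5: wait(T2) -> count=0 queue=[T1,T2] holders={T3}
Step 6: signal(T3) -> count=0 queue=[T2] holders={T1}
Step 7: signal(T1) -> count=0 queue=[] holders={T2}
Step 8: wait(T3) -> count=0 queue=[T3] holders={T2}
Step 9: wait(T1) -> count=0 queue=[T3,T1] holders={T2}
Final holders: {T2} -> T1 not in holders

Answer: no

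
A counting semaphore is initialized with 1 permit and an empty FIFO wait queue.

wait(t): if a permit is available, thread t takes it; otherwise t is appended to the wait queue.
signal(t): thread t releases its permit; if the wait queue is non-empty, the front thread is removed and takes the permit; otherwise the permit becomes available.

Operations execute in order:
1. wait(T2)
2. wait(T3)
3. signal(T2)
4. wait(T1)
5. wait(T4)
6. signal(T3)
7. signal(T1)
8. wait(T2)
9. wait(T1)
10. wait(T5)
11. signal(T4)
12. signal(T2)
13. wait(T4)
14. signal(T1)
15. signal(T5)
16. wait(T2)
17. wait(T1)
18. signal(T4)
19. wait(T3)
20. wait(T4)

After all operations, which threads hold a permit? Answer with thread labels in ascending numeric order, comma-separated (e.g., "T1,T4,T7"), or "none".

Answer: T2

Derivation:
Step 1: wait(T2) -> count=0 queue=[] holders={T2}
Step 2: wait(T3) -> count=0 queue=[T3] holders={T2}
Step 3: signal(T2) -> count=0 queue=[] holders={T3}
Step 4: wait(T1) -> count=0 queue=[T1] holders={T3}
Step 5: wait(T4) -> count=0 queue=[T1,T4] holders={T3}
Step 6: signal(T3) -> count=0 queue=[T4] holders={T1}
Step 7: signal(T1) -> count=0 queue=[] holders={T4}
Step 8: wait(T2) -> count=0 queue=[T2] holders={T4}
Step 9: wait(T1) -> count=0 queue=[T2,T1] holders={T4}
Step 10: wait(T5) -> count=0 queue=[T2,T1,T5] holders={T4}
Step 11: signal(T4) -> count=0 queue=[T1,T5] holders={T2}
Step 12: signal(T2) -> count=0 queue=[T5] holders={T1}
Step 13: wait(T4) -> count=0 queue=[T5,T4] holders={T1}
Step 14: signal(T1) -> count=0 queue=[T4] holders={T5}
Step 15: signal(T5) -> count=0 queue=[] holders={T4}
Step 16: wait(T2) -> count=0 queue=[T2] holders={T4}
Step 17: wait(T1) -> count=0 queue=[T2,T1] holders={T4}
Step 18: signal(T4) -> count=0 queue=[T1] holders={T2}
Step 19: wait(T3) -> count=0 queue=[T1,T3] holders={T2}
Step 20: wait(T4) -> count=0 queue=[T1,T3,T4] holders={T2}
Final holders: T2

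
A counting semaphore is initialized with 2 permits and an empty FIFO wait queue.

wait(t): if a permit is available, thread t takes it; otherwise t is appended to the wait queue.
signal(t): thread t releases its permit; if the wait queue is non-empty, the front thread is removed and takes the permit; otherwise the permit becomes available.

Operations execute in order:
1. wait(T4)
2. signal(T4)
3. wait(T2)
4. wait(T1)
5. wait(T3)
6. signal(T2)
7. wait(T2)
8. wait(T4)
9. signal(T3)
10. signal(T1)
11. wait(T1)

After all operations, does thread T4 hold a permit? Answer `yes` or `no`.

Answer: yes

Derivation:
Step 1: wait(T4) -> count=1 queue=[] holders={T4}
Step 2: signal(T4) -> count=2 queue=[] holders={none}
Step 3: wait(T2) -> count=1 queue=[] holders={T2}
Step 4: wait(T1) -> count=0 queue=[] holders={T1,T2}
Step 5: wait(T3) -> count=0 queue=[T3] holders={T1,T2}
Step 6: signal(T2) -> count=0 queue=[] holders={T1,T3}
Step 7: wait(T2) -> count=0 queue=[T2] holders={T1,T3}
Step 8: wait(T4) -> count=0 queue=[T2,T4] holders={T1,T3}
Step 9: signal(T3) -> count=0 queue=[T4] holders={T1,T2}
Step 10: signal(T1) -> count=0 queue=[] holders={T2,T4}
Step 11: wait(T1) -> count=0 queue=[T1] holders={T2,T4}
Final holders: {T2,T4} -> T4 in holders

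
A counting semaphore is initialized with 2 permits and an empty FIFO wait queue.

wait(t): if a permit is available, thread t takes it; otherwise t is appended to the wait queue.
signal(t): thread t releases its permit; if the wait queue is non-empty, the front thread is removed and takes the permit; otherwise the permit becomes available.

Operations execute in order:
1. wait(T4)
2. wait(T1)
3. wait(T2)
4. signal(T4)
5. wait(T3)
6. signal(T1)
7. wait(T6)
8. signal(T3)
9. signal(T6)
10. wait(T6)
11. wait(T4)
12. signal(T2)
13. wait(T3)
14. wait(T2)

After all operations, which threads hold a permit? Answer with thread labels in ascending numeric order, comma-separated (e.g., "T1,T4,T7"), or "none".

Answer: T4,T6

Derivation:
Step 1: wait(T4) -> count=1 queue=[] holders={T4}
Step 2: wait(T1) -> count=0 queue=[] holders={T1,T4}
Step 3: wait(T2) -> count=0 queue=[T2] holders={T1,T4}
Step 4: signal(T4) -> count=0 queue=[] holders={T1,T2}
Step 5: wait(T3) -> count=0 queue=[T3] holders={T1,T2}
Step 6: signal(T1) -> count=0 queue=[] holders={T2,T3}
Step 7: wait(T6) -> count=0 queue=[T6] holders={T2,T3}
Step 8: signal(T3) -> count=0 queue=[] holders={T2,T6}
Step 9: signal(T6) -> count=1 queue=[] holders={T2}
Step 10: wait(T6) -> count=0 queue=[] holders={T2,T6}
Step 11: wait(T4) -> count=0 queue=[T4] holders={T2,T6}
Step 12: signal(T2) -> count=0 queue=[] holders={T4,T6}
Step 13: wait(T3) -> count=0 queue=[T3] holders={T4,T6}
Step 14: wait(T2) -> count=0 queue=[T3,T2] holders={T4,T6}
Final holders: T4,T6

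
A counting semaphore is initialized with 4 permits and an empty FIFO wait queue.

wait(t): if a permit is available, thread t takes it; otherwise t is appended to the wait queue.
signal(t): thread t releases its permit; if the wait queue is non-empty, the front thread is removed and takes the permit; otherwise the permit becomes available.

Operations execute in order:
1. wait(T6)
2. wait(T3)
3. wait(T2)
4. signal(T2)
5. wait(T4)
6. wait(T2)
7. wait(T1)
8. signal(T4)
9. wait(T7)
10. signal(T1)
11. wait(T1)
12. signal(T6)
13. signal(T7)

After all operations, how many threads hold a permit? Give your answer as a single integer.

Answer: 3

Derivation:
Step 1: wait(T6) -> count=3 queue=[] holders={T6}
Step 2: wait(T3) -> count=2 queue=[] holders={T3,T6}
Step 3: wait(T2) -> count=1 queue=[] holders={T2,T3,T6}
Step 4: signal(T2) -> count=2 queue=[] holders={T3,T6}
Step 5: wait(T4) -> count=1 queue=[] holders={T3,T4,T6}
Step 6: wait(T2) -> count=0 queue=[] holders={T2,T3,T4,T6}
Step 7: wait(T1) -> count=0 queue=[T1] holders={T2,T3,T4,T6}
Step 8: signal(T4) -> count=0 queue=[] holders={T1,T2,T3,T6}
Step 9: wait(T7) -> count=0 queue=[T7] holders={T1,T2,T3,T6}
Step 10: signal(T1) -> count=0 queue=[] holders={T2,T3,T6,T7}
Step 11: wait(T1) -> count=0 queue=[T1] holders={T2,T3,T6,T7}
Step 12: signal(T6) -> count=0 queue=[] holders={T1,T2,T3,T7}
Step 13: signal(T7) -> count=1 queue=[] holders={T1,T2,T3}
Final holders: {T1,T2,T3} -> 3 thread(s)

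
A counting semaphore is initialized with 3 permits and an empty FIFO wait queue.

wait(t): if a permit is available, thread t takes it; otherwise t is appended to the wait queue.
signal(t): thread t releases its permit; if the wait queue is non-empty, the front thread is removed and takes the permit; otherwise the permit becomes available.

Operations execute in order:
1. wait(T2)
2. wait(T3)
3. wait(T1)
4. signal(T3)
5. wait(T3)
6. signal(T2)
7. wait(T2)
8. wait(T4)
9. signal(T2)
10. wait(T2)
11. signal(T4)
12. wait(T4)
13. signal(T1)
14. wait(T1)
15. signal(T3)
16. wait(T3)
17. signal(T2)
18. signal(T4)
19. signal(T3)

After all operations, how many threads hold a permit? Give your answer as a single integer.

Answer: 1

Derivation:
Step 1: wait(T2) -> count=2 queue=[] holders={T2}
Step 2: wait(T3) -> count=1 queue=[] holders={T2,T3}
Step 3: wait(T1) -> count=0 queue=[] holders={T1,T2,T3}
Step 4: signal(T3) -> count=1 queue=[] holders={T1,T2}
Step 5: wait(T3) -> count=0 queue=[] holders={T1,T2,T3}
Step 6: signal(T2) -> count=1 queue=[] holders={T1,T3}
Step 7: wait(T2) -> count=0 queue=[] holders={T1,T2,T3}
Step 8: wait(T4) -> count=0 queue=[T4] holders={T1,T2,T3}
Step 9: signal(T2) -> count=0 queue=[] holders={T1,T3,T4}
Step 10: wait(T2) -> count=0 queue=[T2] holders={T1,T3,T4}
Step 11: signal(T4) -> count=0 queue=[] holders={T1,T2,T3}
Step 12: wait(T4) -> count=0 queue=[T4] holders={T1,T2,T3}
Step 13: signal(T1) -> count=0 queue=[] holders={T2,T3,T4}
Step 14: wait(T1) -> count=0 queue=[T1] holders={T2,T3,T4}
Step 15: signal(T3) -> count=0 queue=[] holders={T1,T2,T4}
Step 16: wait(T3) -> count=0 queue=[T3] holders={T1,T2,T4}
Step 17: signal(T2) -> count=0 queue=[] holders={T1,T3,T4}
Step 18: signal(T4) -> count=1 queue=[] holders={T1,T3}
Step 19: signal(T3) -> count=2 queue=[] holders={T1}
Final holders: {T1} -> 1 thread(s)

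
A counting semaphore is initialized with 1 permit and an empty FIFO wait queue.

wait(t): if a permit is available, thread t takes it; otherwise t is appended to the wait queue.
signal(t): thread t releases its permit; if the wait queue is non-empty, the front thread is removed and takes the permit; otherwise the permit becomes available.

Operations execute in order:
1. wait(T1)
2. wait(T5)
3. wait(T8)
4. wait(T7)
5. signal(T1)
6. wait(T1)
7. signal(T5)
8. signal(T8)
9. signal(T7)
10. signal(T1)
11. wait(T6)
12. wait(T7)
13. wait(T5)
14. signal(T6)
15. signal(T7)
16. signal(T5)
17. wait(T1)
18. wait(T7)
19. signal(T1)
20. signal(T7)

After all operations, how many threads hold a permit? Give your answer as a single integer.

Answer: 0

Derivation:
Step 1: wait(T1) -> count=0 queue=[] holders={T1}
Step 2: wait(T5) -> count=0 queue=[T5] holders={T1}
Step 3: wait(T8) -> count=0 queue=[T5,T8] holders={T1}
Step 4: wait(T7) -> count=0 queue=[T5,T8,T7] holders={T1}
Step 5: signal(T1) -> count=0 queue=[T8,T7] holders={T5}
Step 6: wait(T1) -> count=0 queue=[T8,T7,T1] holders={T5}
Step 7: signal(T5) -> count=0 queue=[T7,T1] holders={T8}
Step 8: signal(T8) -> count=0 queue=[T1] holders={T7}
Step 9: signal(T7) -> count=0 queue=[] holders={T1}
Step 10: signal(T1) -> count=1 queue=[] holders={none}
Step 11: wait(T6) -> count=0 queue=[] holders={T6}
Step 12: wait(T7) -> count=0 queue=[T7] holders={T6}
Step 13: wait(T5) -> count=0 queue=[T7,T5] holders={T6}
Step 14: signal(T6) -> count=0 queue=[T5] holders={T7}
Step 15: signal(T7) -> count=0 queue=[] holders={T5}
Step 16: signal(T5) -> count=1 queue=[] holders={none}
Step 17: wait(T1) -> count=0 queue=[] holders={T1}
Step 18: wait(T7) -> count=0 queue=[T7] holders={T1}
Step 19: signal(T1) -> count=0 queue=[] holders={T7}
Step 20: signal(T7) -> count=1 queue=[] holders={none}
Final holders: {none} -> 0 thread(s)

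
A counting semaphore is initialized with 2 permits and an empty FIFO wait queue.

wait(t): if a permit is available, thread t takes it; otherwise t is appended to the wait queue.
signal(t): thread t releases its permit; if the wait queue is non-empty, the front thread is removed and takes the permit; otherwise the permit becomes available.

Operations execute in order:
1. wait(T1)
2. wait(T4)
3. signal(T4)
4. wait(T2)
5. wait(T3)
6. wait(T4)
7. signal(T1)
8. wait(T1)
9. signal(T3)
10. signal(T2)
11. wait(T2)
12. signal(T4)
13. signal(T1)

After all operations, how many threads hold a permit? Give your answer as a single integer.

Answer: 1

Derivation:
Step 1: wait(T1) -> count=1 queue=[] holders={T1}
Step 2: wait(T4) -> count=0 queue=[] holders={T1,T4}
Step 3: signal(T4) -> count=1 queue=[] holders={T1}
Step 4: wait(T2) -> count=0 queue=[] holders={T1,T2}
Step 5: wait(T3) -> count=0 queue=[T3] holders={T1,T2}
Step 6: wait(T4) -> count=0 queue=[T3,T4] holders={T1,T2}
Step 7: signal(T1) -> count=0 queue=[T4] holders={T2,T3}
Step 8: wait(T1) -> count=0 queue=[T4,T1] holders={T2,T3}
Step 9: signal(T3) -> count=0 queue=[T1] holders={T2,T4}
Step 10: signal(T2) -> count=0 queue=[] holders={T1,T4}
Step 11: wait(T2) -> count=0 queue=[T2] holders={T1,T4}
Step 12: signal(T4) -> count=0 queue=[] holders={T1,T2}
Step 13: signal(T1) -> count=1 queue=[] holders={T2}
Final holders: {T2} -> 1 thread(s)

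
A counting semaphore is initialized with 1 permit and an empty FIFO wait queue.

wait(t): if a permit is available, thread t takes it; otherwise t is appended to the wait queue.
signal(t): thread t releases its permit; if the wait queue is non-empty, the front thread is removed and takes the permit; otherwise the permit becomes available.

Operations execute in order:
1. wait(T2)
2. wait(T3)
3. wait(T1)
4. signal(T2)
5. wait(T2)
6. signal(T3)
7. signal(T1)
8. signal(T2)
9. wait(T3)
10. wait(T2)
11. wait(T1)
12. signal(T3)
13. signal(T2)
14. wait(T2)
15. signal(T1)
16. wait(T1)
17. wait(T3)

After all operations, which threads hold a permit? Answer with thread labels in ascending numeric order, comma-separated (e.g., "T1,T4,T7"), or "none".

Step 1: wait(T2) -> count=0 queue=[] holders={T2}
Step 2: wait(T3) -> count=0 queue=[T3] holders={T2}
Step 3: wait(T1) -> count=0 queue=[T3,T1] holders={T2}
Step 4: signal(T2) -> count=0 queue=[T1] holders={T3}
Step 5: wait(T2) -> count=0 queue=[T1,T2] holders={T3}
Step 6: signal(T3) -> count=0 queue=[T2] holders={T1}
Step 7: signal(T1) -> count=0 queue=[] holders={T2}
Step 8: signal(T2) -> count=1 queue=[] holders={none}
Step 9: wait(T3) -> count=0 queue=[] holders={T3}
Step 10: wait(T2) -> count=0 queue=[T2] holders={T3}
Step 11: wait(T1) -> count=0 queue=[T2,T1] holders={T3}
Step 12: signal(T3) -> count=0 queue=[T1] holders={T2}
Step 13: signal(T2) -> count=0 queue=[] holders={T1}
Step 14: wait(T2) -> count=0 queue=[T2] holders={T1}
Step 15: signal(T1) -> count=0 queue=[] holders={T2}
Step 16: wait(T1) -> count=0 queue=[T1] holders={T2}
Step 17: wait(T3) -> count=0 queue=[T1,T3] holders={T2}
Final holders: T2

Answer: T2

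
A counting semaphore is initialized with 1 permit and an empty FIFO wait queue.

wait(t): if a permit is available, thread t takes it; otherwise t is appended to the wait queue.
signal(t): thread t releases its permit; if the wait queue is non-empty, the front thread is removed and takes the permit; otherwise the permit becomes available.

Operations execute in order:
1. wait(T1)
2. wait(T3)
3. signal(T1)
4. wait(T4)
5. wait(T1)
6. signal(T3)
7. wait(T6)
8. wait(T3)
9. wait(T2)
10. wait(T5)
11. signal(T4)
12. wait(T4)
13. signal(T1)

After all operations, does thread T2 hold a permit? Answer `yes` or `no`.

Answer: no

Derivation:
Step 1: wait(T1) -> count=0 queue=[] holders={T1}
Step 2: wait(T3) -> count=0 queue=[T3] holders={T1}
Step 3: signal(T1) -> count=0 queue=[] holders={T3}
Step 4: wait(T4) -> count=0 queue=[T4] holders={T3}
Step 5: wait(T1) -> count=0 queue=[T4,T1] holders={T3}
Step 6: signal(T3) -> count=0 queue=[T1] holders={T4}
Step 7: wait(T6) -> count=0 queue=[T1,T6] holders={T4}
Step 8: wait(T3) -> count=0 queue=[T1,T6,T3] holders={T4}
Step 9: wait(T2) -> count=0 queue=[T1,T6,T3,T2] holders={T4}
Step 10: wait(T5) -> count=0 queue=[T1,T6,T3,T2,T5] holders={T4}
Step 11: signal(T4) -> count=0 queue=[T6,T3,T2,T5] holders={T1}
Step 12: wait(T4) -> count=0 queue=[T6,T3,T2,T5,T4] holders={T1}
Step 13: signal(T1) -> count=0 queue=[T3,T2,T5,T4] holders={T6}
Final holders: {T6} -> T2 not in holders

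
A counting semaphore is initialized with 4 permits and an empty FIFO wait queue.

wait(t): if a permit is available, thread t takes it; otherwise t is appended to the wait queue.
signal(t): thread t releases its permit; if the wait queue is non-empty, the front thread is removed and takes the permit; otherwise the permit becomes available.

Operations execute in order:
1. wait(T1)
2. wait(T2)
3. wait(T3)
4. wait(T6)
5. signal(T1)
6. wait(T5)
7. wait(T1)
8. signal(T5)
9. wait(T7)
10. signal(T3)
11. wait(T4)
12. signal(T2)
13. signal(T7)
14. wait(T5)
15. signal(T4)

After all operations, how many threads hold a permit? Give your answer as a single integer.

Step 1: wait(T1) -> count=3 queue=[] holders={T1}
Step 2: wait(T2) -> count=2 queue=[] holders={T1,T2}
Step 3: wait(T3) -> count=1 queue=[] holders={T1,T2,T3}
Step 4: wait(T6) -> count=0 queue=[] holders={T1,T2,T3,T6}
Step 5: signal(T1) -> count=1 queue=[] holders={T2,T3,T6}
Step 6: wait(T5) -> count=0 queue=[] holders={T2,T3,T5,T6}
Step 7: wait(T1) -> count=0 queue=[T1] holders={T2,T3,T5,T6}
Step 8: signal(T5) -> count=0 queue=[] holders={T1,T2,T3,T6}
Step 9: wait(T7) -> count=0 queue=[T7] holders={T1,T2,T3,T6}
Step 10: signal(T3) -> count=0 queue=[] holders={T1,T2,T6,T7}
Step 11: wait(T4) -> count=0 queue=[T4] holders={T1,T2,T6,T7}
Step 12: signal(T2) -> count=0 queue=[] holders={T1,T4,T6,T7}
Step 13: signal(T7) -> count=1 queue=[] holders={T1,T4,T6}
Step 14: wait(T5) -> count=0 queue=[] holders={T1,T4,T5,T6}
Step 15: signal(T4) -> count=1 queue=[] holders={T1,T5,T6}
Final holders: {T1,T5,T6} -> 3 thread(s)

Answer: 3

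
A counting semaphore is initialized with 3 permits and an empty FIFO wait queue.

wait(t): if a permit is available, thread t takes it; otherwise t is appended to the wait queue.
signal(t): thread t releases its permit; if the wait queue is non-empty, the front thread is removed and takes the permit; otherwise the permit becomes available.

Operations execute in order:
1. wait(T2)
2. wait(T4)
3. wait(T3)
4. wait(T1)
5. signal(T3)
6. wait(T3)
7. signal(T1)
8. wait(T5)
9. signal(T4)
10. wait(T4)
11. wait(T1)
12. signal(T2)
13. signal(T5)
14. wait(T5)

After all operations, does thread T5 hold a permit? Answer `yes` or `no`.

Answer: no

Derivation:
Step 1: wait(T2) -> count=2 queue=[] holders={T2}
Step 2: wait(T4) -> count=1 queue=[] holders={T2,T4}
Step 3: wait(T3) -> count=0 queue=[] holders={T2,T3,T4}
Step 4: wait(T1) -> count=0 queue=[T1] holders={T2,T3,T4}
Step 5: signal(T3) -> count=0 queue=[] holders={T1,T2,T4}
Step 6: wait(T3) -> count=0 queue=[T3] holders={T1,T2,T4}
Step 7: signal(T1) -> count=0 queue=[] holders={T2,T3,T4}
Step 8: wait(T5) -> count=0 queue=[T5] holders={T2,T3,T4}
Step 9: signal(T4) -> count=0 queue=[] holders={T2,T3,T5}
Step 10: wait(T4) -> count=0 queue=[T4] holders={T2,T3,T5}
Step 11: wait(T1) -> count=0 queue=[T4,T1] holders={T2,T3,T5}
Step 12: signal(T2) -> count=0 queue=[T1] holders={T3,T4,T5}
Step 13: signal(T5) -> count=0 queue=[] holders={T1,T3,T4}
Step 14: wait(T5) -> count=0 queue=[T5] holders={T1,T3,T4}
Final holders: {T1,T3,T4} -> T5 not in holders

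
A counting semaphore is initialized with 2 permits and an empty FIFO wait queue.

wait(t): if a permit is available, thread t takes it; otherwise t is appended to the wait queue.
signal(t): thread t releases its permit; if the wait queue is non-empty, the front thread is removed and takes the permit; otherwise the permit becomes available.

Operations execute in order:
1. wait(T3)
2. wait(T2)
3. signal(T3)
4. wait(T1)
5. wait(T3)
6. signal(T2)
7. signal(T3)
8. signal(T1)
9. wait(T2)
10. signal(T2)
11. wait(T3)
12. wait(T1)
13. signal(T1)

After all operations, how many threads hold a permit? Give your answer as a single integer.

Step 1: wait(T3) -> count=1 queue=[] holders={T3}
Step 2: wait(T2) -> count=0 queue=[] holders={T2,T3}
Step 3: signal(T3) -> count=1 queue=[] holders={T2}
Step 4: wait(T1) -> count=0 queue=[] holders={T1,T2}
Step 5: wait(T3) -> count=0 queue=[T3] holders={T1,T2}
Step 6: signal(T2) -> count=0 queue=[] holders={T1,T3}
Step 7: signal(T3) -> count=1 queue=[] holders={T1}
Step 8: signal(T1) -> count=2 queue=[] holders={none}
Step 9: wait(T2) -> count=1 queue=[] holders={T2}
Step 10: signal(T2) -> count=2 queue=[] holders={none}
Step 11: wait(T3) -> count=1 queue=[] holders={T3}
Step 12: wait(T1) -> count=0 queue=[] holders={T1,T3}
Step 13: signal(T1) -> count=1 queue=[] holders={T3}
Final holders: {T3} -> 1 thread(s)

Answer: 1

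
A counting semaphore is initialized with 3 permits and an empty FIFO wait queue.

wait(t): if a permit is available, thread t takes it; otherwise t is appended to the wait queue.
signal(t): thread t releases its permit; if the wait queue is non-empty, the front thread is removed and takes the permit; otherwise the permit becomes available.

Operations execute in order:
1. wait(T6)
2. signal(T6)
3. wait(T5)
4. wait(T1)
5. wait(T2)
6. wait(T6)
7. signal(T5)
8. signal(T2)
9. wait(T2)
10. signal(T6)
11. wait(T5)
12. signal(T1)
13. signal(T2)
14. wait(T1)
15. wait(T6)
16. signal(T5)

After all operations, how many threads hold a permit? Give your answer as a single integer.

Step 1: wait(T6) -> count=2 queue=[] holders={T6}
Step 2: signal(T6) -> count=3 queue=[] holders={none}
Step 3: wait(T5) -> count=2 queue=[] holders={T5}
Step 4: wait(T1) -> count=1 queue=[] holders={T1,T5}
Step 5: wait(T2) -> count=0 queue=[] holders={T1,T2,T5}
Step 6: wait(T6) -> count=0 queue=[T6] holders={T1,T2,T5}
Step 7: signal(T5) -> count=0 queue=[] holders={T1,T2,T6}
Step 8: signal(T2) -> count=1 queue=[] holders={T1,T6}
Step 9: wait(T2) -> count=0 queue=[] holders={T1,T2,T6}
Step 10: signal(T6) -> count=1 queue=[] holders={T1,T2}
Step 11: wait(T5) -> count=0 queue=[] holders={T1,T2,T5}
Step 12: signal(T1) -> count=1 queue=[] holders={T2,T5}
Step 13: signal(T2) -> count=2 queue=[] holders={T5}
Step 14: wait(T1) -> count=1 queue=[] holders={T1,T5}
Step 15: wait(T6) -> count=0 queue=[] holders={T1,T5,T6}
Step 16: signal(T5) -> count=1 queue=[] holders={T1,T6}
Final holders: {T1,T6} -> 2 thread(s)

Answer: 2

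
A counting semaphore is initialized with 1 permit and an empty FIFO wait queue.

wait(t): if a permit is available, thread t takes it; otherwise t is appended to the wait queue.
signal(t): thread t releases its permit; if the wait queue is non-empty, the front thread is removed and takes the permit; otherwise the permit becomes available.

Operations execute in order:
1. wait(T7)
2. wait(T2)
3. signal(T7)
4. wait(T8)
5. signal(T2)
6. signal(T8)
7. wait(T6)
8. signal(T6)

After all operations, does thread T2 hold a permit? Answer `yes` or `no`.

Step 1: wait(T7) -> count=0 queue=[] holders={T7}
Step 2: wait(T2) -> count=0 queue=[T2] holders={T7}
Step 3: signal(T7) -> count=0 queue=[] holders={T2}
Step 4: wait(T8) -> count=0 queue=[T8] holders={T2}
Step 5: signal(T2) -> count=0 queue=[] holders={T8}
Step 6: signal(T8) -> count=1 queue=[] holders={none}
Step 7: wait(T6) -> count=0 queue=[] holders={T6}
Step 8: signal(T6) -> count=1 queue=[] holders={none}
Final holders: {none} -> T2 not in holders

Answer: no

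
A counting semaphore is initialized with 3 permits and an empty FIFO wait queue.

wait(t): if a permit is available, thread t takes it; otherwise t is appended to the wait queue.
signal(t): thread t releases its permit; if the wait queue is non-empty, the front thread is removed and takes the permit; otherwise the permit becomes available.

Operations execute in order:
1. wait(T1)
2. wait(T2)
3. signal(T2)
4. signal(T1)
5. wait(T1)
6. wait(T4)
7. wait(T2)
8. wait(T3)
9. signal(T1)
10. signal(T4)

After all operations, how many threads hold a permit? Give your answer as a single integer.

Step 1: wait(T1) -> count=2 queue=[] holders={T1}
Step 2: wait(T2) -> count=1 queue=[] holders={T1,T2}
Step 3: signal(T2) -> count=2 queue=[] holders={T1}
Step 4: signal(T1) -> count=3 queue=[] holders={none}
Step 5: wait(T1) -> count=2 queue=[] holders={T1}
Step 6: wait(T4) -> count=1 queue=[] holders={T1,T4}
Step 7: wait(T2) -> count=0 queue=[] holders={T1,T2,T4}
Step 8: wait(T3) -> count=0 queue=[T3] holders={T1,T2,T4}
Step 9: signal(T1) -> count=0 queue=[] holders={T2,T3,T4}
Step 10: signal(T4) -> count=1 queue=[] holders={T2,T3}
Final holders: {T2,T3} -> 2 thread(s)

Answer: 2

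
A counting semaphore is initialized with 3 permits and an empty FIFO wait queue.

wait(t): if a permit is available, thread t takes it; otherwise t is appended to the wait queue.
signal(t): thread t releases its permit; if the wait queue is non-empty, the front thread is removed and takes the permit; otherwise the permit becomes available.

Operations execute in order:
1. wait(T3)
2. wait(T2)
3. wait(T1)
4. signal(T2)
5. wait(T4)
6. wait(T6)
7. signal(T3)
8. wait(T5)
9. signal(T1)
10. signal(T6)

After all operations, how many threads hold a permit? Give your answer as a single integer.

Step 1: wait(T3) -> count=2 queue=[] holders={T3}
Step 2: wait(T2) -> count=1 queue=[] holders={T2,T3}
Step 3: wait(T1) -> count=0 queue=[] holders={T1,T2,T3}
Step 4: signal(T2) -> count=1 queue=[] holders={T1,T3}
Step 5: wait(T4) -> count=0 queue=[] holders={T1,T3,T4}
Step 6: wait(T6) -> count=0 queue=[T6] holders={T1,T3,T4}
Step 7: signal(T3) -> count=0 queue=[] holders={T1,T4,T6}
Step 8: wait(T5) -> count=0 queue=[T5] holders={T1,T4,T6}
Step 9: signal(T1) -> count=0 queue=[] holders={T4,T5,T6}
Step 10: signal(T6) -> count=1 queue=[] holders={T4,T5}
Final holders: {T4,T5} -> 2 thread(s)

Answer: 2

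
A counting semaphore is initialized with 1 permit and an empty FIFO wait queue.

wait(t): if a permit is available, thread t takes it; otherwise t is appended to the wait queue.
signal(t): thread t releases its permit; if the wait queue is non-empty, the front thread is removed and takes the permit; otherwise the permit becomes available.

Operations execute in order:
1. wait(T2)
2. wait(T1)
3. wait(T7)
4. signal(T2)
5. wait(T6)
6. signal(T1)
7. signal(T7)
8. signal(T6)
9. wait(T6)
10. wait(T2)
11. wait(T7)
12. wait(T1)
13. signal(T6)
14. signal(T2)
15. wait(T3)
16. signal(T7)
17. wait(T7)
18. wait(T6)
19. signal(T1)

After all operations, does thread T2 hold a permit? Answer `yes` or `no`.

Step 1: wait(T2) -> count=0 queue=[] holders={T2}
Step 2: wait(T1) -> count=0 queue=[T1] holders={T2}
Step 3: wait(T7) -> count=0 queue=[T1,T7] holders={T2}
Step 4: signal(T2) -> count=0 queue=[T7] holders={T1}
Step 5: wait(T6) -> count=0 queue=[T7,T6] holders={T1}
Step 6: signal(T1) -> count=0 queue=[T6] holders={T7}
Step 7: signal(T7) -> count=0 queue=[] holders={T6}
Step 8: signal(T6) -> count=1 queue=[] holders={none}
Step 9: wait(T6) -> count=0 queue=[] holders={T6}
Step 10: wait(T2) -> count=0 queue=[T2] holders={T6}
Step 11: wait(T7) -> count=0 queue=[T2,T7] holders={T6}
Step 12: wait(T1) -> count=0 queue=[T2,T7,T1] holders={T6}
Step 13: signal(T6) -> count=0 queue=[T7,T1] holders={T2}
Step 14: signal(T2) -> count=0 queue=[T1] holders={T7}
Step 15: wait(T3) -> count=0 queue=[T1,T3] holders={T7}
Step 16: signal(T7) -> count=0 queue=[T3] holders={T1}
Step 17: wait(T7) -> count=0 queue=[T3,T7] holders={T1}
Step 18: wait(T6) -> count=0 queue=[T3,T7,T6] holders={T1}
Step 19: signal(T1) -> count=0 queue=[T7,T6] holders={T3}
Final holders: {T3} -> T2 not in holders

Answer: no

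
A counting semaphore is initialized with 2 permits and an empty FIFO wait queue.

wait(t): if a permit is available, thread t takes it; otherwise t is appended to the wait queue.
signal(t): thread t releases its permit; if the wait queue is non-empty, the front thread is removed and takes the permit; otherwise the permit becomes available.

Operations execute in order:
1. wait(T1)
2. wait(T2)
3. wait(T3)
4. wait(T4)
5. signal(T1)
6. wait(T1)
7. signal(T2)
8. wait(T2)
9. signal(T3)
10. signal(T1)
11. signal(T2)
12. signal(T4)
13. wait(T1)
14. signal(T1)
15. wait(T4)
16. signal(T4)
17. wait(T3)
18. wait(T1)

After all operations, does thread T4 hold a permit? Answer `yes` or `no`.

Step 1: wait(T1) -> count=1 queue=[] holders={T1}
Step 2: wait(T2) -> count=0 queue=[] holders={T1,T2}
Step 3: wait(T3) -> count=0 queue=[T3] holders={T1,T2}
Step 4: wait(T4) -> count=0 queue=[T3,T4] holders={T1,T2}
Step 5: signal(T1) -> count=0 queue=[T4] holders={T2,T3}
Step 6: wait(T1) -> count=0 queue=[T4,T1] holders={T2,T3}
Step 7: signal(T2) -> count=0 queue=[T1] holders={T3,T4}
Step 8: wait(T2) -> count=0 queue=[T1,T2] holders={T3,T4}
Step 9: signal(T3) -> count=0 queue=[T2] holders={T1,T4}
Step 10: signal(T1) -> count=0 queue=[] holders={T2,T4}
Step 11: signal(T2) -> count=1 queue=[] holders={T4}
Step 12: signal(T4) -> count=2 queue=[] holders={none}
Step 13: wait(T1) -> count=1 queue=[] holders={T1}
Step 14: signal(T1) -> count=2 queue=[] holders={none}
Step 15: wait(T4) -> count=1 queue=[] holders={T4}
Step 16: signal(T4) -> count=2 queue=[] holders={none}
Step 17: wait(T3) -> count=1 queue=[] holders={T3}
Step 18: wait(T1) -> count=0 queue=[] holders={T1,T3}
Final holders: {T1,T3} -> T4 not in holders

Answer: no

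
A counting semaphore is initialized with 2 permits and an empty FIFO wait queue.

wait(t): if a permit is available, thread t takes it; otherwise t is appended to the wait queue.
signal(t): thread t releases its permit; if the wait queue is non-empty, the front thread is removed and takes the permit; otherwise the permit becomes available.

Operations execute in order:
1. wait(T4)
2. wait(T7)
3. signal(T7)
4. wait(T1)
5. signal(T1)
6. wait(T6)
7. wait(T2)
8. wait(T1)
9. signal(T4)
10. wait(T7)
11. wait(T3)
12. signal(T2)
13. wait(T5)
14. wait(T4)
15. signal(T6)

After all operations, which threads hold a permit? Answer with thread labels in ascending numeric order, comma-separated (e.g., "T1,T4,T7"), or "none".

Step 1: wait(T4) -> count=1 queue=[] holders={T4}
Step 2: wait(T7) -> count=0 queue=[] holders={T4,T7}
Step 3: signal(T7) -> count=1 queue=[] holders={T4}
Step 4: wait(T1) -> count=0 queue=[] holders={T1,T4}
Step 5: signal(T1) -> count=1 queue=[] holders={T4}
Step 6: wait(T6) -> count=0 queue=[] holders={T4,T6}
Step 7: wait(T2) -> count=0 queue=[T2] holders={T4,T6}
Step 8: wait(T1) -> count=0 queue=[T2,T1] holders={T4,T6}
Step 9: signal(T4) -> count=0 queue=[T1] holders={T2,T6}
Step 10: wait(T7) -> count=0 queue=[T1,T7] holders={T2,T6}
Step 11: wait(T3) -> count=0 queue=[T1,T7,T3] holders={T2,T6}
Step 12: signal(T2) -> count=0 queue=[T7,T3] holders={T1,T6}
Step 13: wait(T5) -> count=0 queue=[T7,T3,T5] holders={T1,T6}
Step 14: wait(T4) -> count=0 queue=[T7,T3,T5,T4] holders={T1,T6}
Step 15: signal(T6) -> count=0 queue=[T3,T5,T4] holders={T1,T7}
Final holders: T1,T7

Answer: T1,T7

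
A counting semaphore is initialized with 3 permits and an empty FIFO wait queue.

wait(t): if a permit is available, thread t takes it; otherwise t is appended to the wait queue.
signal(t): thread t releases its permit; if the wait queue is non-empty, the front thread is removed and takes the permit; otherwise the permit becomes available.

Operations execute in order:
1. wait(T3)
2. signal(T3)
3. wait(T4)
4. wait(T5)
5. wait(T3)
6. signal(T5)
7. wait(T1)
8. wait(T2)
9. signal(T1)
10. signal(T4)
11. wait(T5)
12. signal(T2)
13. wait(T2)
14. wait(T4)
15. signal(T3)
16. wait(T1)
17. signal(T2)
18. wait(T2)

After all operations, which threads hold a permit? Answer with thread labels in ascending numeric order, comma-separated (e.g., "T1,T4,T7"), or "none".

Answer: T1,T4,T5

Derivation:
Step 1: wait(T3) -> count=2 queue=[] holders={T3}
Step 2: signal(T3) -> count=3 queue=[] holders={none}
Step 3: wait(T4) -> count=2 queue=[] holders={T4}
Step 4: wait(T5) -> count=1 queue=[] holders={T4,T5}
Step 5: wait(T3) -> count=0 queue=[] holders={T3,T4,T5}
Step 6: signal(T5) -> count=1 queue=[] holders={T3,T4}
Step 7: wait(T1) -> count=0 queue=[] holders={T1,T3,T4}
Step 8: wait(T2) -> count=0 queue=[T2] holders={T1,T3,T4}
Step 9: signal(T1) -> count=0 queue=[] holders={T2,T3,T4}
Step 10: signal(T4) -> count=1 queue=[] holders={T2,T3}
Step 11: wait(T5) -> count=0 queue=[] holders={T2,T3,T5}
Step 12: signal(T2) -> count=1 queue=[] holders={T3,T5}
Step 13: wait(T2) -> count=0 queue=[] holders={T2,T3,T5}
Step 14: wait(T4) -> count=0 queue=[T4] holders={T2,T3,T5}
Step 15: signal(T3) -> count=0 queue=[] holders={T2,T4,T5}
Step 16: wait(T1) -> count=0 queue=[T1] holders={T2,T4,T5}
Step 17: signal(T2) -> count=0 queue=[] holders={T1,T4,T5}
Step 18: wait(T2) -> count=0 queue=[T2] holders={T1,T4,T5}
Final holders: T1,T4,T5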